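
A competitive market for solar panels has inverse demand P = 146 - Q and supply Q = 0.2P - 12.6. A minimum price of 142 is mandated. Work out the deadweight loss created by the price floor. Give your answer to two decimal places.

Rewriting supply in inverse form: P = 63 + 5Q.
Free-market equilibrium: 146 - Q = 63 + 5Q gives Q* = 13.8333, P* = 132.1667.
At P = 142, buyers demand (146 - 142)/1 = 4 while sellers would supply more, so the quantity traded is 4 at price 142.
At Q = 4 the demand price is 142 and the supply price is 83. Deadweight loss is the triangle between the curves from 4 to 13.8333: (1/2)(142 - 83)(13.8333 - 4) = 290.0833.

290.08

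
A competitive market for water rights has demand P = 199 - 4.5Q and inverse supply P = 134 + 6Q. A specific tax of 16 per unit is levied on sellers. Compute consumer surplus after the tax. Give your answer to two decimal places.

49.00

Pre-tax equilibrium: 199 - 4.5Q = 134 + 6Q gives Q* = 6.1905, P* = 171.1429.
A tax on sellers shifts supply up by 16: 199 - 4.5Q = 134 + 6Q + 16, so Q_t = 4.6667. Buyers pay P_b = 178; sellers receive P_s = P_b - 16 = 162.
CS = (1/2)(Q_t)(199 - P_b) = (1/2)(4.6667)(21) = 49.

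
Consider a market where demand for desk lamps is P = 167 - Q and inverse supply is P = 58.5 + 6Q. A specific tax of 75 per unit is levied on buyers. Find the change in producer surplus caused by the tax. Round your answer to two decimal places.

-652.04

Without the tax, 167 - Q = 58.5 + 6Q so Q* = 15.5 and P* = 151.5.
A tax on buyers shifts demand down by 75: (167 - 75) - Q = 58.5 + 6Q, so Q_t = 4.7857. Buyers pay P_b = 162.2143; sellers receive P_s = P_b - 75 = 87.2143.
Producers lose the trapezoid between P_s and P* out to Q_t plus the triangle from Q_t to Q*: change in PS = 68.7092 - 720.75 = -652.0408.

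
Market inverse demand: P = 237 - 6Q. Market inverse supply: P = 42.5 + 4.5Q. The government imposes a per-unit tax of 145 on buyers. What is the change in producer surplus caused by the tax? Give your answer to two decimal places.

Pre-tax equilibrium: 237 - 6Q = 42.5 + 4.5Q gives Q* = 18.5238, P* = 125.8571.
A tax on buyers shifts demand down by 145: (237 - 145) - 6Q = 42.5 + 4.5Q, so Q_t = 4.7143. Buyers pay P_b = 208.7143; sellers receive P_s = P_b - 145 = 63.7143.
PS falls from (1/2)(18.5238)(83.3571) = 772.0459 to (1/2)(4.7143)(21.2143) = 50.0051, a change of -722.0408.

-722.04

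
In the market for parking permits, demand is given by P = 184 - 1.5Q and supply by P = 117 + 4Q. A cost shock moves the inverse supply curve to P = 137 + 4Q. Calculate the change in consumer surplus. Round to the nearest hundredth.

Initial equilibrium: Q_0 = 12.1818, P_0 = 165.7273; CS_0 = (1/2)(12.1818)(18.2727) = 111.2975, PS_0 = (1/2)(12.1818)(48.7273) = 296.7934.
New equilibrium: 184 - 1.5Q = 137 + 4Q gives Q_1 = 8.5455, P_1 = 171.1818; CS_1 = 54.7686, PS_1 = 146.0496.
Change in consumer surplus = 54.7686 - 111.2975 = -56.5289.

-56.53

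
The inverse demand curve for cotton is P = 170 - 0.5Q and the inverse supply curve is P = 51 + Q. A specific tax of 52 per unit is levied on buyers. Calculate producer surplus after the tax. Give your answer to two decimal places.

Without the tax, 170 - 0.5Q = 51 + Q so Q* = 79.3333 and P* = 130.3333.
With the tax, buyers' net willingness to pay falls by 52: (170 - 52) - 0.5Q = 51 + Q, so Q_t = 44.6667. Buyers pay P_b = 147.6667; sellers receive P_s = P_b - 52 = 95.6667.
PS = (1/2)(Q_t)(P_s - 51) = (1/2)(44.6667)(44.6667) = 997.5556.

997.56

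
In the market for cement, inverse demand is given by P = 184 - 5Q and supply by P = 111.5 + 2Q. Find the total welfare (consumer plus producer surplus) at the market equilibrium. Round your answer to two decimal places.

375.45

Set 184 - 5Q = 111.5 + 2Q, which gives 72.5 = 7Q, so Q* = 10.3571 and P* = 184 - 5(10.3571) = 132.2143.
CS = (1/2)(10.3571)(51.7857) = 268.176 and PS = (1/2)(10.3571)(20.7143) = 107.2704, so total surplus = 375.4464.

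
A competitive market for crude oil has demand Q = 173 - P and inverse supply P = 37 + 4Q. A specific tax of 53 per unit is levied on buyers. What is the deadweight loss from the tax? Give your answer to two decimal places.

Rewriting demand in inverse form: P = 173 - Q.
Pre-tax equilibrium: 173 - Q = 37 + 4Q gives Q* = 27.2, P* = 145.8.
A tax on buyers shifts demand down by 53: (173 - 53) - Q = 37 + 4Q, so Q_t = 16.6. Buyers pay P_b = 156.4; sellers receive P_s = P_b - 53 = 103.4.
The welfare triangle lost has base Q* - Q_t = 10.6 and height t = 53, so DWL = (1/2)(10.6)(53) = 280.9.

280.90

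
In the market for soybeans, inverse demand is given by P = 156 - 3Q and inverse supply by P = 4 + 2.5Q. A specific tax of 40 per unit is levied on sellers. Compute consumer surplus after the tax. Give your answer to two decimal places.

Pre-tax equilibrium: 156 - 3Q = 4 + 2.5Q gives Q* = 27.6364, P* = 73.0909.
With the tax, sellers need 40 more per unit: 156 - 3Q = 4 + 2.5Q + 40, so Q_t = 20.3636. Buyers pay P_b = 94.9091; sellers receive P_s = P_b - 40 = 54.9091.
CS = (1/2)(Q_t)(156 - P_b) = (1/2)(20.3636)(61.0909) = 622.0165.

622.02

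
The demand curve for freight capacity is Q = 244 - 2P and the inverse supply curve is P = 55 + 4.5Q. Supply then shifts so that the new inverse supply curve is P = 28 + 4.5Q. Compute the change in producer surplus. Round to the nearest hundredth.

391.23

Rewriting demand in inverse form: P = 122 - 0.5Q.
Initial equilibrium: Q_0 = 13.4, P_0 = 115.3; CS_0 = (1/2)(13.4)(6.7) = 44.89, PS_0 = (1/2)(13.4)(60.3) = 404.01.
New equilibrium: 122 - 0.5Q = 28 + 4.5Q gives Q_1 = 18.8, P_1 = 112.6; CS_1 = 88.36, PS_1 = 795.24.
Change in producer surplus = 795.24 - 404.01 = 391.23.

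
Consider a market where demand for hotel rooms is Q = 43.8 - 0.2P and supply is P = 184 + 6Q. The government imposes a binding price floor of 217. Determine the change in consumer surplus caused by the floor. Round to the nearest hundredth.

-24.91

Rewriting demand in inverse form: P = 219 - 5Q.
Free-market equilibrium: 219 - 5Q = 184 + 6Q gives Q* = 3.1818, P* = 203.0909.
At the floor price 217, quantity demanded is (219 - 217)/5 = 0.4; demand is the short side, so Q = 0.4 trades at P = 217.
CS goes from (1/2)(3.1818)(15.9091) = 25.3099 to 0.4 (computed as (219 - 217)(0.4) - (1/2)(5)(0.4)^2), a change of -24.9099.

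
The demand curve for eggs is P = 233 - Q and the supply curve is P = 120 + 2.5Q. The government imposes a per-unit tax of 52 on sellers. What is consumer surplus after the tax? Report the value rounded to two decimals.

151.88

Without the tax, 233 - Q = 120 + 2.5Q so Q* = 32.2857 and P* = 200.7143.
With the tax, sellers need 52 more per unit: 233 - Q = 120 + 2.5Q + 52, so Q_t = 17.4286. Buyers pay P_b = 215.5714; sellers receive P_s = P_b - 52 = 163.5714.
Consumer surplus is the triangle under demand above P_b: (1/2)(17.4286)(233 - 215.5714) = 151.8776.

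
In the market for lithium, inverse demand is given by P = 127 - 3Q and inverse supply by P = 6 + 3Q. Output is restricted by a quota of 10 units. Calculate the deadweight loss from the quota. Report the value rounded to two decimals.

310.08

Unrestricted equilibrium: Q* = (127 - 6)/(3 + 3) = 20.1667.
At Q = 10 the demand price is 127 - 3(10) = 97 and the supply price is 6 + 3(10) = 36.
DWL = (1/2)(gap between curves at 10) x (Q* - 10) = (1/2)(61)(10.1667) = 310.0833.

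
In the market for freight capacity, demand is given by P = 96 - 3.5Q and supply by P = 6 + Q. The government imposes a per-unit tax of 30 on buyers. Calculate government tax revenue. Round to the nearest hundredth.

Without the tax, 96 - 3.5Q = 6 + Q so Q* = 20 and P* = 26.
A tax on buyers shifts demand down by 30: (96 - 30) - 3.5Q = 6 + Q, so Q_t = 13.3333. Buyers pay P_b = 49.3333; sellers receive P_s = P_b - 30 = 19.3333.
Revenue is the tax times quantity traded: 30 x 13.3333 = 400.

400.00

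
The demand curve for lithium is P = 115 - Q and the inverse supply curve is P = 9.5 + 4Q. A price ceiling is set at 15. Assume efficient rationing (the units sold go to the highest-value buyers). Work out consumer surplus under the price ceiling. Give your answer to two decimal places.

136.55

Without the control, 115 - Q = 9.5 + 4Q so Q* = 21.1 and P* = 93.9.
At P = 15, sellers supply (15 - 9.5)/4 = 1.375 while buyers want more, so the quantity traded is 1.375 at price 15.
The demand price at Q = 1.375 is 113.625. CS is the trapezoid between demand and 15 over [0, 1.375]: (1/2)[(115 - 15) + (113.625 - 15)](1.375) = 136.5547.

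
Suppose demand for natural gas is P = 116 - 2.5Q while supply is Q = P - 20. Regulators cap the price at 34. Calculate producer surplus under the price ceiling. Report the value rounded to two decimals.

98.00

Rewriting supply in inverse form: P = 20 + Q.
Free-market equilibrium: 116 - 2.5Q = 20 + Q gives Q* = 27.4286, P* = 47.4286.
At the ceiling price 34, quantity supplied is (34 - 20)/1 = 14; supply is the short side, so Q = 14 trades at P = 34.
PS is the triangle above supply below 34: (1/2)(14)(34 - 20) = 98.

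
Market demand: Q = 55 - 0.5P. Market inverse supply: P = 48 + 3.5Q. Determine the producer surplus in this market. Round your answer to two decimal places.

Rewriting demand in inverse form: P = 110 - 2Q.
Equilibrium: 110 - 2Q = 48 + 3.5Q, so Q* = 11.2727 and P* = 87.4545.
The supply curve's price intercept is 48, so PS = (1/2)(Q*)(P* - 48) = (1/2)(11.2727)(39.4545) = 222.3802.

222.38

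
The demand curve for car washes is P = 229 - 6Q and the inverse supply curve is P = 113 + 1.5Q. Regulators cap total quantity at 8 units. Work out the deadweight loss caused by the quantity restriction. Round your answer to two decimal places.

209.07

Unrestricted equilibrium: Q* = (229 - 113)/(6 + 1.5) = 15.4667.
At Q = 8 the demand price is 229 - 6(8) = 181 and the supply price is 113 + 1.5(8) = 125.
DWL = (1/2)(gap between curves at 8) x (Q* - 8) = (1/2)(56)(7.4667) = 209.0667.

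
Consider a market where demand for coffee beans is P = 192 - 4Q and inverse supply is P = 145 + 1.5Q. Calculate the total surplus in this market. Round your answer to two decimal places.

Set 192 - 4Q = 145 + 1.5Q, which gives 47 = 5.5Q, so Q* = 8.5455 and P* = 192 - 4(8.5455) = 157.8182.
Total surplus is the full triangle between the curves from 0 to Q*: (1/2)(8.5455)(192 - 145) = 200.8182.

200.82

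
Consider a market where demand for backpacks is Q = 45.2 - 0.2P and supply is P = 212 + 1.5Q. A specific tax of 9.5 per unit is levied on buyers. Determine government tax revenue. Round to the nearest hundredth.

Rewriting demand in inverse form: P = 226 - 5Q.
Pre-tax equilibrium: 226 - 5Q = 212 + 1.5Q gives Q* = 2.1538, P* = 215.2308.
With the tax, buyers' net willingness to pay falls by 9.5: (226 - 9.5) - 5Q = 212 + 1.5Q, so Q_t = 0.6923. Buyers pay P_b = 222.5385; sellers receive P_s = P_b - 9.5 = 213.0385.
Tax revenue = t x Q_t = 9.5 x 0.6923 = 6.5769.

6.58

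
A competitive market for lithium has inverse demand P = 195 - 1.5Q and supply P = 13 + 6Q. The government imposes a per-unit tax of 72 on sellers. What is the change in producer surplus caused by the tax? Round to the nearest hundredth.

-1121.28

Without the tax, 195 - 1.5Q = 13 + 6Q so Q* = 24.2667 and P* = 158.6.
A tax on sellers shifts supply up by 72: 195 - 1.5Q = 13 + 6Q + 72, so Q_t = 14.6667. Buyers pay P_b = 173; sellers receive P_s = P_b - 72 = 101.
Producers lose the trapezoid between P_s and P* out to Q_t plus the triangle from Q_t to Q*: change in PS = 645.3333 - 1766.6133 = -1121.28.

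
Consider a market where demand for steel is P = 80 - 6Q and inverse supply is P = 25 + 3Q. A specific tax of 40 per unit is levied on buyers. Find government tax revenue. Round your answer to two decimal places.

66.67

Without the tax, 80 - 6Q = 25 + 3Q so Q* = 6.1111 and P* = 43.3333.
With the tax, buyers' net willingness to pay falls by 40: (80 - 40) - 6Q = 25 + 3Q, so Q_t = 1.6667. Buyers pay P_b = 70; sellers receive P_s = P_b - 40 = 30.
Tax revenue = t x Q_t = 40 x 1.6667 = 66.6667.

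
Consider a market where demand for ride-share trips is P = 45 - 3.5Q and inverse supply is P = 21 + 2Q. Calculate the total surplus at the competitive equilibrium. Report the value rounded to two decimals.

Equilibrium: 45 - 3.5Q = 21 + 2Q, so Q* = 4.3636 and P* = 29.7273.
CS = (1/2)(4.3636)(15.2727) = 33.3223 and PS = (1/2)(4.3636)(8.7273) = 19.0413, so total surplus = 52.3636.

52.36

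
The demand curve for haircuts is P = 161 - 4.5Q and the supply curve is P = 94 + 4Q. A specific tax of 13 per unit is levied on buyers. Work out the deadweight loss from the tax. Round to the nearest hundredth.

9.94

Pre-tax equilibrium: 161 - 4.5Q = 94 + 4Q gives Q* = 7.8824, P* = 125.5294.
With the tax, buyers' net willingness to pay falls by 13: (161 - 13) - 4.5Q = 94 + 4Q, so Q_t = 6.3529. Buyers pay P_b = 132.4118; sellers receive P_s = P_b - 13 = 119.4118.
The welfare triangle lost has base Q* - Q_t = 1.5294 and height t = 13, so DWL = (1/2)(1.5294)(13) = 9.9412.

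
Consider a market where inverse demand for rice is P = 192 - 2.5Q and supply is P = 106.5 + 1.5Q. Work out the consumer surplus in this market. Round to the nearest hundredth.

Set 192 - 2.5Q = 106.5 + 1.5Q, which gives 85.5 = 4Q, so Q* = 21.375 and P* = 192 - 2.5(21.375) = 138.5625.
The demand choke price is 192, so CS = (1/2)(Q*)(192 - P*) = (1/2)(21.375)(53.4375) = 571.1133.

571.11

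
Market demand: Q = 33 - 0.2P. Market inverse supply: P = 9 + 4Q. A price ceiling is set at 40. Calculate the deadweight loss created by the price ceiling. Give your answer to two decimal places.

413.28

Rewriting demand in inverse form: P = 165 - 5Q.
Without the control, 165 - 5Q = 9 + 4Q so Q* = 17.3333 and P* = 78.3333.
At the ceiling price 40, quantity supplied is (40 - 9)/4 = 7.75; supply is the short side, so Q = 7.75 trades at P = 40.
At Q = 7.75 the demand price is 126.25 and the supply price is 40. Deadweight loss is the triangle between the curves from 7.75 to 17.3333: (1/2)(126.25 - 40)(17.3333 - 7.75) = 413.2812.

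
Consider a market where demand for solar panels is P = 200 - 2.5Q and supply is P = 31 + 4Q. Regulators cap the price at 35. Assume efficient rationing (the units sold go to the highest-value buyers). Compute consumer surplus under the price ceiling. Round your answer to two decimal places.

163.75

Without the control, 200 - 2.5Q = 31 + 4Q so Q* = 26 and P* = 135.
At P = 35, sellers supply (35 - 31)/4 = 1 while buyers want more, so the quantity traded is 1 at price 35.
The demand price at Q = 1 is 197.5. CS is the trapezoid between demand and 35 over [0, 1]: (1/2)[(200 - 35) + (197.5 - 35)](1) = 163.75.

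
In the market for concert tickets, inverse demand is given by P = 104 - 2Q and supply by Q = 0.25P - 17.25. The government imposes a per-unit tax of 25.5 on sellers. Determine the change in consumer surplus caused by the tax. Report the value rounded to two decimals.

-31.52

Rewriting supply in inverse form: P = 69 + 4Q.
Pre-tax equilibrium: 104 - 2Q = 69 + 4Q gives Q* = 5.8333, P* = 92.3333.
A tax on sellers shifts supply up by 25.5: 104 - 2Q = 69 + 4Q + 25.5, so Q_t = 1.5833. Buyers pay P_b = 100.8333; sellers receive P_s = P_b - 25.5 = 75.3333.
Consumers lose the trapezoid between P* and P_b out to Q_t plus the triangle from Q_t to Q*: change in CS = 2.5069 - 34.0278 = -31.5208.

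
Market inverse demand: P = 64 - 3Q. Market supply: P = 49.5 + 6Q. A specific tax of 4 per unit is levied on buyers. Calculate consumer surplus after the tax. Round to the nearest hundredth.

2.04

Without the tax, 64 - 3Q = 49.5 + 6Q so Q* = 1.6111 and P* = 59.1667.
A tax on buyers shifts demand down by 4: (64 - 4) - 3Q = 49.5 + 6Q, so Q_t = 1.1667. Buyers pay P_b = 60.5; sellers receive P_s = P_b - 4 = 56.5.
Consumer surplus is the triangle under demand above P_b: (1/2)(1.1667)(64 - 60.5) = 2.0417.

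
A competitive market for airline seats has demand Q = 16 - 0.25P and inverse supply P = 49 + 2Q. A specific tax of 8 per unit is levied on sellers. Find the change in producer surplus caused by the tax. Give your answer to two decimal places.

-4.89

Rewriting demand in inverse form: P = 64 - 4Q.
Pre-tax equilibrium: 64 - 4Q = 49 + 2Q gives Q* = 2.5, P* = 54.
With the tax, sellers need 8 more per unit: 64 - 4Q = 49 + 2Q + 8, so Q_t = 1.1667. Buyers pay P_b = 59.3333; sellers receive P_s = P_b - 8 = 51.3333.
Producers lose the trapezoid between P_s and P* out to Q_t plus the triangle from Q_t to Q*: change in PS = 1.3611 - 6.25 = -4.8889.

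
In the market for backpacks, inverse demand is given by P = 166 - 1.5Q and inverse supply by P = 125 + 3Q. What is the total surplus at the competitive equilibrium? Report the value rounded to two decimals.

Equilibrium: 166 - 1.5Q = 125 + 3Q, so Q* = 9.1111 and P* = 152.3333.
CS = (1/2)(9.1111)(13.6667) = 62.2593 and PS = (1/2)(9.1111)(27.3333) = 124.5185, so total surplus = 186.7778.

186.78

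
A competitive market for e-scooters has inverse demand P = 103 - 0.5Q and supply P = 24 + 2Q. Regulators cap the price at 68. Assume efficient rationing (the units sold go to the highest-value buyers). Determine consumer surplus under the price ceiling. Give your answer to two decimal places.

Without the control, 103 - 0.5Q = 24 + 2Q so Q* = 31.6 and P* = 87.2.
At P = 68, sellers supply (68 - 24)/2 = 22 while buyers want more, so the quantity traded is 22 at price 68.
The demand price at Q = 22 is 92. CS is the trapezoid between demand and 68 over [0, 22]: (1/2)[(103 - 68) + (92 - 68)](22) = 649.

649.00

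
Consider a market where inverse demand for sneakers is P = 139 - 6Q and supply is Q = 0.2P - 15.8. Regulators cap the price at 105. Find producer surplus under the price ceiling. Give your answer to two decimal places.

67.60

Rewriting supply in inverse form: P = 79 + 5Q.
Free-market equilibrium: 139 - 6Q = 79 + 5Q gives Q* = 5.4545, P* = 106.2727.
At the ceiling price 105, quantity supplied is (105 - 79)/5 = 5.2; supply is the short side, so Q = 5.2 trades at P = 105.
PS is the triangle above supply below 105: (1/2)(5.2)(105 - 79) = 67.6.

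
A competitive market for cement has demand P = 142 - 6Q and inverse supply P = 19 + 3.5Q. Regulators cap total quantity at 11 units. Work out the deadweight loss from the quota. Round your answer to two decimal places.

Unrestricted equilibrium: Q* = (142 - 19)/(6 + 3.5) = 12.9474.
At Q = 11 the demand price is 142 - 6(11) = 76 and the supply price is 19 + 3.5(11) = 57.5.
Deadweight loss is the triangle between the curves from 11 to 12.9474: (1/2)(76 - 57.5)(12.9474 - 11) = 18.0132.

18.01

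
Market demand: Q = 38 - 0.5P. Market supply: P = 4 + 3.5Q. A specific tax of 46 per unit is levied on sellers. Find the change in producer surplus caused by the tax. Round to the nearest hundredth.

-260.79

Rewriting demand in inverse form: P = 76 - 2Q.
Pre-tax equilibrium: 76 - 2Q = 4 + 3.5Q gives Q* = 13.0909, P* = 49.8182.
A tax on sellers shifts supply up by 46: 76 - 2Q = 4 + 3.5Q + 46, so Q_t = 4.7273. Buyers pay P_b = 66.5455; sellers receive P_s = P_b - 46 = 20.5455.
Producers lose the trapezoid between P_s and P* out to Q_t plus the triangle from Q_t to Q*: change in PS = 39.1074 - 299.9008 = -260.7934.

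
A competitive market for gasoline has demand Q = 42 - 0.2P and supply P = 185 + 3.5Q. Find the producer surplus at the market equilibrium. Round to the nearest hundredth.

15.14

Rewriting demand in inverse form: P = 210 - 5Q.
Equilibrium: 210 - 5Q = 185 + 3.5Q, so Q* = 2.9412 and P* = 195.2941.
PS is the area between P* and the supply curve from 0 to Q*: (1/2)(2.9412)(10.2941) = 15.1384.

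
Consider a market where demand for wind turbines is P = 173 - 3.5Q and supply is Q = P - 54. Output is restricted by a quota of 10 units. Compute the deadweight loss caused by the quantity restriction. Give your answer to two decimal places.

Rewriting supply in inverse form: P = 54 + Q.
Unrestricted equilibrium: Q* = (173 - 54)/(3.5 + 1) = 26.4444.
At Q = 10 the demand price is 173 - 3.5(10) = 138 and the supply price is 54 + (10) = 64.
DWL = (1/2)(gap between curves at 10) x (Q* - 10) = (1/2)(74)(16.4444) = 608.4444.

608.44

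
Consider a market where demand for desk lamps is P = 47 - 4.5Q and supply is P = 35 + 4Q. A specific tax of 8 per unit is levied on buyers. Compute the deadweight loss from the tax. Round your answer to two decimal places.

Pre-tax equilibrium: 47 - 4.5Q = 35 + 4Q gives Q* = 1.4118, P* = 40.6471.
With the tax, buyers' net willingness to pay falls by 8: (47 - 8) - 4.5Q = 35 + 4Q, so Q_t = 0.4706. Buyers pay P_b = 44.8824; sellers receive P_s = P_b - 8 = 36.8824.
The welfare triangle lost has base Q* - Q_t = 0.9412 and height t = 8, so DWL = (1/2)(0.9412)(8) = 3.7647.

3.76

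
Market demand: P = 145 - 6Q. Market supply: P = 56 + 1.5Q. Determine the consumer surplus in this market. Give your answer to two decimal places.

Equilibrium: 145 - 6Q = 56 + 1.5Q, so Q* = 11.8667 and P* = 73.8.
The demand choke price is 145, so CS = (1/2)(Q*)(145 - P*) = (1/2)(11.8667)(71.2) = 422.4533.

422.45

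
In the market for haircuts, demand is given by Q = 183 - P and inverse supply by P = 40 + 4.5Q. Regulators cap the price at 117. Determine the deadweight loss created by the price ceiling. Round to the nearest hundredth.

Rewriting demand in inverse form: P = 183 - Q.
Without the control, 183 - Q = 40 + 4.5Q so Q* = 26 and P* = 157.
At the ceiling price 117, quantity supplied is (117 - 40)/4.5 = 17.1111; supply is the short side, so Q = 17.1111 trades at P = 117.
The lost-trades triangle has base Q* - 17.1111 = 8.8889 and height equal to the gap between the curves at Q = 17.1111, which is 165.8889 - 117 = 48.8889. DWL = (1/2)(8.8889)(48.8889) = 217.284.

217.28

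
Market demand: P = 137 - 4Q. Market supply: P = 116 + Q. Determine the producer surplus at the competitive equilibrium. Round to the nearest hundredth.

8.82

Set 137 - 4Q = 116 + Q, which gives 21 = 5Q, so Q* = 4.2 and P* = 137 - 4(4.2) = 120.2.
The supply curve's price intercept is 116, so PS = (1/2)(Q*)(P* - 116) = (1/2)(4.2)(4.2) = 8.82.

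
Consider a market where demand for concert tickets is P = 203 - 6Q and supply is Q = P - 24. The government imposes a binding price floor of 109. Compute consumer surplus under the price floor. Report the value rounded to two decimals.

736.33

Rewriting supply in inverse form: P = 24 + Q.
Free-market equilibrium: 203 - 6Q = 24 + Q gives Q* = 25.5714, P* = 49.5714.
At P = 109, buyers demand (203 - 109)/6 = 15.6667 while sellers would supply more, so the quantity traded is 15.6667 at price 109.
CS is the triangle under demand above 109: (1/2)(15.6667)(203 - 109) = 736.3333.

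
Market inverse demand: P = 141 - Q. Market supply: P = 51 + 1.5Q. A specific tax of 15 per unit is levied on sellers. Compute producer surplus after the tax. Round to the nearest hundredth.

Without the tax, 141 - Q = 51 + 1.5Q so Q* = 36 and P* = 105.
A tax on sellers shifts supply up by 15: 141 - Q = 51 + 1.5Q + 15, so Q_t = 30. Buyers pay P_b = 111; sellers receive P_s = P_b - 15 = 96.
PS = (1/2)(Q_t)(P_s - 51) = (1/2)(30)(45) = 675.

675.00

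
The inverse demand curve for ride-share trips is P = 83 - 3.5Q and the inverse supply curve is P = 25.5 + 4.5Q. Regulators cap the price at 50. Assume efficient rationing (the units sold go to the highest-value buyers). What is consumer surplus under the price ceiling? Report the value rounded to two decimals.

Without the control, 83 - 3.5Q = 25.5 + 4.5Q so Q* = 7.1875 and P* = 57.8438.
At P = 50, sellers supply (50 - 25.5)/4.5 = 5.4444 while buyers want more, so the quantity traded is 5.4444 at price 50.
The demand price at Q = 5.4444 is 63.9444. CS is the trapezoid between demand and 50 over [0, 5.4444]: (1/2)[(83 - 50) + (63.9444 - 50)](5.4444) = 127.7932.

127.79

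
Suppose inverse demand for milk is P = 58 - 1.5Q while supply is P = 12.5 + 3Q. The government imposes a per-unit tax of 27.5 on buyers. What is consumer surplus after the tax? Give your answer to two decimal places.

12.00

Without the tax, 58 - 1.5Q = 12.5 + 3Q so Q* = 10.1111 and P* = 42.8333.
A tax on buyers shifts demand down by 27.5: (58 - 27.5) - 1.5Q = 12.5 + 3Q, so Q_t = 4. Buyers pay P_b = 52; sellers receive P_s = P_b - 27.5 = 24.5.
CS = (1/2)(Q_t)(58 - P_b) = (1/2)(4)(6) = 12.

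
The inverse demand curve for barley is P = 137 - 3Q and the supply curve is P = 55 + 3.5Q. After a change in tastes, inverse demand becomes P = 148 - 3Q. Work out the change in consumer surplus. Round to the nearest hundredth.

68.34

Initial equilibrium: Q_0 = 12.6154, P_0 = 99.1538; CS_0 = (1/2)(12.6154)(37.8462) = 238.7219, PS_0 = (1/2)(12.6154)(44.1538) = 278.5089.
New equilibrium: 148 - 3Q = 55 + 3.5Q gives Q_1 = 14.3077, P_1 = 105.0769; CS_1 = 307.0651, PS_1 = 358.2426.
Change in consumer surplus = 307.0651 - 238.7219 = 68.3432.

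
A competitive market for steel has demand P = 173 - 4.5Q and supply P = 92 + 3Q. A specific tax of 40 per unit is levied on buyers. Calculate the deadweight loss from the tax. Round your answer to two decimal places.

Without the tax, 173 - 4.5Q = 92 + 3Q so Q* = 10.8 and P* = 124.4.
A tax on buyers shifts demand down by 40: (173 - 40) - 4.5Q = 92 + 3Q, so Q_t = 5.4667. Buyers pay P_b = 148.4; sellers receive P_s = P_b - 40 = 108.4.
The welfare triangle lost has base Q* - Q_t = 5.3333 and height t = 40, so DWL = (1/2)(5.3333)(40) = 106.6667.

106.67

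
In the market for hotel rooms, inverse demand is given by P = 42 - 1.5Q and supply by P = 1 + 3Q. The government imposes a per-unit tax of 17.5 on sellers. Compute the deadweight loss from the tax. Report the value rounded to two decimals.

34.03

Pre-tax equilibrium: 42 - 1.5Q = 1 + 3Q gives Q* = 9.1111, P* = 28.3333.
With the tax, sellers need 17.5 more per unit: 42 - 1.5Q = 1 + 3Q + 17.5, so Q_t = 5.2222. Buyers pay P_b = 34.1667; sellers receive P_s = P_b - 17.5 = 16.6667.
The welfare triangle lost has base Q* - Q_t = 3.8889 and height t = 17.5, so DWL = (1/2)(3.8889)(17.5) = 34.0278.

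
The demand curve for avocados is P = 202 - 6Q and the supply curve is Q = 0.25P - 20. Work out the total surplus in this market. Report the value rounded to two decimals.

744.20

Rewriting supply in inverse form: P = 80 + 4Q.
Setting demand equal to supply, 122 = 10Q, so Q* = 12.2 and P* = 128.8.
CS = (1/2)(12.2)(73.2) = 446.52 and PS = (1/2)(12.2)(48.8) = 297.68, so total surplus = 744.2.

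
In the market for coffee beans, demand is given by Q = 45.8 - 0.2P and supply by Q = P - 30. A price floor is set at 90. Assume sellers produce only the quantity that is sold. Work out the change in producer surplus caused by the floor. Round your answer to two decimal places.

Rewriting demand in inverse form: P = 229 - 5Q.
Rewriting supply in inverse form: P = 30 + Q.
Without the control, 229 - 5Q = 30 + Q so Q* = 33.1667 and P* = 63.1667.
At P = 90, buyers demand (229 - 90)/5 = 27.8 while sellers would supply more, so the quantity traded is 27.8 at price 90.
PS goes from (1/2)(33.1667)(33.1667) = 550.0139 to 1281.58 (computed as (90 - 30)(27.8) - (1/2)(1)(27.8)^2), a change of 731.5661.

731.57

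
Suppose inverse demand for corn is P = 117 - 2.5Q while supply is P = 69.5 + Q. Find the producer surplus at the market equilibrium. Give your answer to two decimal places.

Equilibrium: 117 - 2.5Q = 69.5 + Q, so Q* = 13.5714 and P* = 83.0714.
PS is the area between P* and the supply curve from 0 to Q*: (1/2)(13.5714)(13.5714) = 92.0918.

92.09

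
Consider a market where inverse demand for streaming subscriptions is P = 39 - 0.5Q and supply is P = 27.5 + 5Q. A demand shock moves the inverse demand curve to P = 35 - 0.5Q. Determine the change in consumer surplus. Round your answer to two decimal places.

Initial equilibrium: Q_0 = 2.0909, P_0 = 37.9545; CS_0 = (1/2)(2.0909)(1.0455) = 1.093, PS_0 = (1/2)(2.0909)(10.4545) = 10.9298.
New equilibrium: 35 - 0.5Q = 27.5 + 5Q gives Q_1 = 1.3636, P_1 = 34.3182; CS_1 = 0.4649, PS_1 = 4.6488.
Change in consumer surplus = 0.4649 - 1.093 = -0.6281.

-0.63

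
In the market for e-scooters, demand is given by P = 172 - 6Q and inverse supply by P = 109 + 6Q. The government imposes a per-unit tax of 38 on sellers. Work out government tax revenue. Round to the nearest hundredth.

79.17

Pre-tax equilibrium: 172 - 6Q = 109 + 6Q gives Q* = 5.25, P* = 140.5.
With the tax, sellers need 38 more per unit: 172 - 6Q = 109 + 6Q + 38, so Q_t = 2.0833. Buyers pay P_b = 159.5; sellers receive P_s = P_b - 38 = 121.5.
Revenue is the tax times quantity traded: 38 x 2.0833 = 79.1667.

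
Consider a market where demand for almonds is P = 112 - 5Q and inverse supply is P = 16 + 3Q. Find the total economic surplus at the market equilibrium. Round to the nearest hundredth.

Equilibrium: 112 - 5Q = 16 + 3Q, so Q* = 12 and P* = 52.
Total surplus is the full triangle between the curves from 0 to Q*: (1/2)(12)(112 - 16) = 576.

576.00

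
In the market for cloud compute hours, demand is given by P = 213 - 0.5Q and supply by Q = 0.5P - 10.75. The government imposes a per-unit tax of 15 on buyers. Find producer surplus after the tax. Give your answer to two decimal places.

Rewriting supply in inverse form: P = 21.5 + 2Q.
Pre-tax equilibrium: 213 - 0.5Q = 21.5 + 2Q gives Q* = 76.6, P* = 174.7.
With the tax, buyers' net willingness to pay falls by 15: (213 - 15) - 0.5Q = 21.5 + 2Q, so Q_t = 70.6. Buyers pay P_b = 177.7; sellers receive P_s = P_b - 15 = 162.7.
PS = (1/2)(Q_t)(P_s - 21.5) = (1/2)(70.6)(141.2) = 4984.36.

4984.36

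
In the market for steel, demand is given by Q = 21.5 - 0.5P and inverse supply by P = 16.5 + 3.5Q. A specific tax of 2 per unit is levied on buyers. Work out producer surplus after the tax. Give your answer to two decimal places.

Rewriting demand in inverse form: P = 43 - 2Q.
Pre-tax equilibrium: 43 - 2Q = 16.5 + 3.5Q gives Q* = 4.8182, P* = 33.3636.
A tax on buyers shifts demand down by 2: (43 - 2) - 2Q = 16.5 + 3.5Q, so Q_t = 4.4545. Buyers pay P_b = 34.0909; sellers receive P_s = P_b - 2 = 32.0909.
PS = (1/2)(Q_t)(P_s - 16.5) = (1/2)(4.4545)(15.5909) = 34.7252.

34.73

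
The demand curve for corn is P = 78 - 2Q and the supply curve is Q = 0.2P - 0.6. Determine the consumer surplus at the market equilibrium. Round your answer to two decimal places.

Rewriting supply in inverse form: P = 3 + 5Q.
Set 78 - 2Q = 3 + 5Q, which gives 75 = 7Q, so Q* = 10.7143 and P* = 78 - 2(10.7143) = 56.5714.
The demand choke price is 78, so CS = (1/2)(Q*)(78 - P*) = (1/2)(10.7143)(21.4286) = 114.7959.

114.80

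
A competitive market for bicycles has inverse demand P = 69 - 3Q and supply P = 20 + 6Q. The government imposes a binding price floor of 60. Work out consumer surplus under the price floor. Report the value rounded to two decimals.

13.50

Free-market equilibrium: 69 - 3Q = 20 + 6Q gives Q* = 5.4444, P* = 52.6667.
At P = 60, buyers demand (69 - 60)/3 = 3 while sellers would supply more, so the quantity traded is 3 at price 60.
CS is the triangle under demand above 60: (1/2)(3)(69 - 60) = 13.5.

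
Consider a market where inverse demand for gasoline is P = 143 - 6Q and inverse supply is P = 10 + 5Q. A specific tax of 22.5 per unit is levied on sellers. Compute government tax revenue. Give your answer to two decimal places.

Without the tax, 143 - 6Q = 10 + 5Q so Q* = 12.0909 and P* = 70.4545.
With the tax, sellers need 22.5 more per unit: 143 - 6Q = 10 + 5Q + 22.5, so Q_t = 10.0455. Buyers pay P_b = 82.7273; sellers receive P_s = P_b - 22.5 = 60.2273.
Tax revenue = t x Q_t = 22.5 x 10.0455 = 226.0227.

226.02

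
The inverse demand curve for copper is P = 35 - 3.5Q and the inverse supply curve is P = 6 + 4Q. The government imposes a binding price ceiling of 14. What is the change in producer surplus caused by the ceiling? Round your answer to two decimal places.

-21.90

Without the control, 35 - 3.5Q = 6 + 4Q so Q* = 3.8667 and P* = 21.4667.
At P = 14, sellers supply (14 - 6)/4 = 2 while buyers want more, so the quantity traded is 2 at price 14.
PS goes from (1/2)(3.8667)(15.4667) = 29.9022 to 8 (computed as (14 - 6)(2) - (1/2)(4)(2)^2), a change of -21.9022.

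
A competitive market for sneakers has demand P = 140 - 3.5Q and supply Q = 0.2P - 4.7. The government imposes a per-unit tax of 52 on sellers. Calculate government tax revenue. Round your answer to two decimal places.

394.59

Rewriting supply in inverse form: P = 23.5 + 5Q.
Without the tax, 140 - 3.5Q = 23.5 + 5Q so Q* = 13.7059 and P* = 92.0294.
A tax on sellers shifts supply up by 52: 140 - 3.5Q = 23.5 + 5Q + 52, so Q_t = 7.5882. Buyers pay P_b = 113.4412; sellers receive P_s = P_b - 52 = 61.4412.
Tax revenue = t x Q_t = 52 x 7.5882 = 394.5882.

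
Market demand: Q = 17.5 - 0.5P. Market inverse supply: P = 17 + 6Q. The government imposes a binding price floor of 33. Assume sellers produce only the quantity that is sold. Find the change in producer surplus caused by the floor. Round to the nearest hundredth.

Rewriting demand in inverse form: P = 35 - 2Q.
Without the control, 35 - 2Q = 17 + 6Q so Q* = 2.25 and P* = 30.5.
At P = 33, buyers demand (35 - 33)/2 = 1 while sellers would supply more, so the quantity traded is 1 at price 33.
PS goes from (1/2)(2.25)(13.5) = 15.1875 to 13 (computed as (33 - 17)(1) - (1/2)(6)(1)^2), a change of -2.1875.

-2.19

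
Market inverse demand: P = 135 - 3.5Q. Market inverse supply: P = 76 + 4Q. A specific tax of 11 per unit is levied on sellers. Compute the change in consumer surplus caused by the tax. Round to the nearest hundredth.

Without the tax, 135 - 3.5Q = 76 + 4Q so Q* = 7.8667 and P* = 107.4667.
With the tax, sellers need 11 more per unit: 135 - 3.5Q = 76 + 4Q + 11, so Q_t = 6.4. Buyers pay P_b = 112.6; sellers receive P_s = P_b - 11 = 101.6.
CS falls from (1/2)(7.8667)(27.5333) = 108.2978 to (1/2)(6.4)(22.4) = 71.68, a change of -36.6178.

-36.62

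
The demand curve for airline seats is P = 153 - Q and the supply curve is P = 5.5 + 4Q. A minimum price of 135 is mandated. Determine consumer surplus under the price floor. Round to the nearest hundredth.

162.00

Without the control, 153 - Q = 5.5 + 4Q so Q* = 29.5 and P* = 123.5.
At the floor price 135, quantity demanded is (153 - 135)/1 = 18; demand is the short side, so Q = 18 trades at P = 135.
CS is the triangle under demand above 135: (1/2)(18)(153 - 135) = 162.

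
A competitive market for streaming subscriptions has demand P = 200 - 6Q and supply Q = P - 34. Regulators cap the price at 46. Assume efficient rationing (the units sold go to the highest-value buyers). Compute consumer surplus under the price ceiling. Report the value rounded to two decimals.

Rewriting supply in inverse form: P = 34 + Q.
Without the control, 200 - 6Q = 34 + Q so Q* = 23.7143 and P* = 57.7143.
At the ceiling price 46, quantity supplied is (46 - 34)/1 = 12; supply is the short side, so Q = 12 trades at P = 46.
The demand price at Q = 12 is 128. CS is the trapezoid between demand and 46 over [0, 12]: (1/2)[(200 - 46) + (128 - 46)](12) = 1416.

1416.00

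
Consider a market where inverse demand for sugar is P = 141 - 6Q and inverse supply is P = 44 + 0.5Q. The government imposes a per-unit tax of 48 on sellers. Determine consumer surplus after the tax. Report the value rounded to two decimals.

170.49

Without the tax, 141 - 6Q = 44 + 0.5Q so Q* = 14.9231 and P* = 51.4615.
A tax on sellers shifts supply up by 48: 141 - 6Q = 44 + 0.5Q + 48, so Q_t = 7.5385. Buyers pay P_b = 95.7692; sellers receive P_s = P_b - 48 = 47.7692.
CS = (1/2)(Q_t)(141 - P_b) = (1/2)(7.5385)(45.2308) = 170.4852.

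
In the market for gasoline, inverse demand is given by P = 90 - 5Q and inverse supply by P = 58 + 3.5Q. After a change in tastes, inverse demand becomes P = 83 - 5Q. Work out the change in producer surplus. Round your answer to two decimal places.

Initial equilibrium: Q_0 = 3.7647, P_0 = 71.1765; CS_0 = (1/2)(3.7647)(18.8235) = 35.4325, PS_0 = (1/2)(3.7647)(13.1765) = 24.8028.
New equilibrium: 83 - 5Q = 58 + 3.5Q gives Q_1 = 2.9412, P_1 = 68.2941; CS_1 = 21.6263, PS_1 = 15.1384.
Change in producer surplus = 15.1384 - 24.8028 = -9.6644.

-9.66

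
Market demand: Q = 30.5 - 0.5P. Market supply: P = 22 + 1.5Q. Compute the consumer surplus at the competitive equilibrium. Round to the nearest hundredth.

Rewriting demand in inverse form: P = 61 - 2Q.
Set 61 - 2Q = 22 + 1.5Q, which gives 39 = 3.5Q, so Q* = 11.1429 and P* = 61 - 2(11.1429) = 38.7143.
Consumer surplus is the triangle under demand above P*: (1/2)(11.1429)(61 - 38.7143) = (1/2)(11.1429)(22.2857) = 124.1633.

124.16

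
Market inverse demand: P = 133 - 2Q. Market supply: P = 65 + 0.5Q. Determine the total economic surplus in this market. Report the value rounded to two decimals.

Set 133 - 2Q = 65 + 0.5Q, which gives 68 = 2.5Q, so Q* = 27.2 and P* = 133 - 2(27.2) = 78.6.
Total surplus is the full triangle between the curves from 0 to Q*: (1/2)(27.2)(133 - 65) = 924.8.

924.80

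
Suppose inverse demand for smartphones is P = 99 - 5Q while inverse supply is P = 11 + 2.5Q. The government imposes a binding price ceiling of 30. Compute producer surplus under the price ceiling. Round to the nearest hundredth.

Without the control, 99 - 5Q = 11 + 2.5Q so Q* = 11.7333 and P* = 40.3333.
At the ceiling price 30, quantity supplied is (30 - 11)/2.5 = 7.6; supply is the short side, so Q = 7.6 trades at P = 30.
PS is the triangle above supply below 30: (1/2)(7.6)(30 - 11) = 72.2.

72.20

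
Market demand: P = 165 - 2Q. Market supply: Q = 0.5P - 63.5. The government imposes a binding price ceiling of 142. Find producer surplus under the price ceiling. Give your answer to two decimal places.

Rewriting supply in inverse form: P = 127 + 2Q.
Free-market equilibrium: 165 - 2Q = 127 + 2Q gives Q* = 9.5, P* = 146.
At P = 142, sellers supply (142 - 127)/2 = 7.5 while buyers want more, so the quantity traded is 7.5 at price 142.
PS is the triangle above supply below 142: (1/2)(7.5)(142 - 127) = 56.25.

56.25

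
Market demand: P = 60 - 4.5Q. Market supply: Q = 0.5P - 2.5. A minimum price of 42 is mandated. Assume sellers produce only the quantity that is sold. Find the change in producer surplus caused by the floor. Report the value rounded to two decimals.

60.40

Rewriting supply in inverse form: P = 5 + 2Q.
Without the control, 60 - 4.5Q = 5 + 2Q so Q* = 8.4615 and P* = 21.9231.
At P = 42, buyers demand (60 - 42)/4.5 = 4 while sellers would supply more, so the quantity traded is 4 at price 42.
PS goes from (1/2)(8.4615)(16.9231) = 71.5976 to 132 (computed as (42 - 5)(4) - (1/2)(2)(4)^2), a change of 60.4024.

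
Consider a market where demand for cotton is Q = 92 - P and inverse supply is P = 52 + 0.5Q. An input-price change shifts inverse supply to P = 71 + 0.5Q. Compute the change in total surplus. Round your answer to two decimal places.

-386.33

Rewriting demand in inverse form: P = 92 - Q.
Initial equilibrium: Q_0 = 26.6667, P_0 = 65.3333; CS_0 = (1/2)(26.6667)(26.6667) = 355.5556, PS_0 = (1/2)(26.6667)(13.3333) = 177.7778.
New equilibrium: 92 - Q = 71 + 0.5Q gives Q_1 = 14, P_1 = 78; CS_1 = 98, PS_1 = 49.
Change in total surplus = (98 + 49) - (355.5556 + 177.7778) = -386.3333.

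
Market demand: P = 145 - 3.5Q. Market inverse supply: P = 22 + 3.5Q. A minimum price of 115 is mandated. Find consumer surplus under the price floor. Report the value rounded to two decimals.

128.57

Without the control, 145 - 3.5Q = 22 + 3.5Q so Q* = 17.5714 and P* = 83.5.
At P = 115, buyers demand (145 - 115)/3.5 = 8.5714 while sellers would supply more, so the quantity traded is 8.5714 at price 115.
CS is the triangle under demand above 115: (1/2)(8.5714)(145 - 115) = 128.5714.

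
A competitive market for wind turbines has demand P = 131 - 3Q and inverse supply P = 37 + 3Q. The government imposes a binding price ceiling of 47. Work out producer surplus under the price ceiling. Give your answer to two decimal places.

16.67

Free-market equilibrium: 131 - 3Q = 37 + 3Q gives Q* = 15.6667, P* = 84.
At the ceiling price 47, quantity supplied is (47 - 37)/3 = 3.3333; supply is the short side, so Q = 3.3333 trades at P = 47.
PS is the triangle above supply below 47: (1/2)(3.3333)(47 - 37) = 16.6667.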